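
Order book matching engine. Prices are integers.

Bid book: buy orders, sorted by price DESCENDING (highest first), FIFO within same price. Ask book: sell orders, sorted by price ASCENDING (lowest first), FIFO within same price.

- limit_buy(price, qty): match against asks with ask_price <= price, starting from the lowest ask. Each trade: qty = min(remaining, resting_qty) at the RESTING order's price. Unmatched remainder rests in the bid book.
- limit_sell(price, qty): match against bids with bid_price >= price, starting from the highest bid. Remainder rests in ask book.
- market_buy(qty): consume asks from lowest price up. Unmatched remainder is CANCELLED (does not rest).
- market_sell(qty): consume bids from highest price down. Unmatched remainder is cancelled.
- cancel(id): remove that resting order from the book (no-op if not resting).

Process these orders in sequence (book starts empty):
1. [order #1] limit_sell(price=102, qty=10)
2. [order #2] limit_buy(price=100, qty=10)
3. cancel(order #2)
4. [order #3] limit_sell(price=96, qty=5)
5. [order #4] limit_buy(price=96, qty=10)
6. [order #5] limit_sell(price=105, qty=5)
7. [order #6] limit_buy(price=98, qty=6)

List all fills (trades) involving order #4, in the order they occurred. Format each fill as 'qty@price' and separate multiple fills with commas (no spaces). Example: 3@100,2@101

After op 1 [order #1] limit_sell(price=102, qty=10): fills=none; bids=[-] asks=[#1:10@102]
After op 2 [order #2] limit_buy(price=100, qty=10): fills=none; bids=[#2:10@100] asks=[#1:10@102]
After op 3 cancel(order #2): fills=none; bids=[-] asks=[#1:10@102]
After op 4 [order #3] limit_sell(price=96, qty=5): fills=none; bids=[-] asks=[#3:5@96 #1:10@102]
After op 5 [order #4] limit_buy(price=96, qty=10): fills=#4x#3:5@96; bids=[#4:5@96] asks=[#1:10@102]
After op 6 [order #5] limit_sell(price=105, qty=5): fills=none; bids=[#4:5@96] asks=[#1:10@102 #5:5@105]
After op 7 [order #6] limit_buy(price=98, qty=6): fills=none; bids=[#6:6@98 #4:5@96] asks=[#1:10@102 #5:5@105]

Answer: 5@96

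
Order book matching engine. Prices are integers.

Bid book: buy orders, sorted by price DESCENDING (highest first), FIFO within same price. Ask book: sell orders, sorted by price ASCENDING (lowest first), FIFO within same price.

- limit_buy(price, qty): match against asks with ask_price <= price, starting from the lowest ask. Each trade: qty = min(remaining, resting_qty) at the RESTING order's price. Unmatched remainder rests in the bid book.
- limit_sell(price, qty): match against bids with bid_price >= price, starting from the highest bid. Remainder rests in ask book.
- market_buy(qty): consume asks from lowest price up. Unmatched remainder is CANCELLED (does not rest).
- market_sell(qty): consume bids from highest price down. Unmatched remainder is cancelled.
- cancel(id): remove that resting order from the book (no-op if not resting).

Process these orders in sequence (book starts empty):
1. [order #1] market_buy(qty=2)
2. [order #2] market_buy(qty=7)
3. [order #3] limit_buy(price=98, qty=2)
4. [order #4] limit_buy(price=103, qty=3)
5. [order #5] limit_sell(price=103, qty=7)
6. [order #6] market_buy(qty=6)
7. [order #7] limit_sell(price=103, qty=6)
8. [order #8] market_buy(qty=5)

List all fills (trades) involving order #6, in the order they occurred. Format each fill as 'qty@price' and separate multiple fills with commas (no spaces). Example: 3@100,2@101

After op 1 [order #1] market_buy(qty=2): fills=none; bids=[-] asks=[-]
After op 2 [order #2] market_buy(qty=7): fills=none; bids=[-] asks=[-]
After op 3 [order #3] limit_buy(price=98, qty=2): fills=none; bids=[#3:2@98] asks=[-]
After op 4 [order #4] limit_buy(price=103, qty=3): fills=none; bids=[#4:3@103 #3:2@98] asks=[-]
After op 5 [order #5] limit_sell(price=103, qty=7): fills=#4x#5:3@103; bids=[#3:2@98] asks=[#5:4@103]
After op 6 [order #6] market_buy(qty=6): fills=#6x#5:4@103; bids=[#3:2@98] asks=[-]
After op 7 [order #7] limit_sell(price=103, qty=6): fills=none; bids=[#3:2@98] asks=[#7:6@103]
After op 8 [order #8] market_buy(qty=5): fills=#8x#7:5@103; bids=[#3:2@98] asks=[#7:1@103]

Answer: 4@103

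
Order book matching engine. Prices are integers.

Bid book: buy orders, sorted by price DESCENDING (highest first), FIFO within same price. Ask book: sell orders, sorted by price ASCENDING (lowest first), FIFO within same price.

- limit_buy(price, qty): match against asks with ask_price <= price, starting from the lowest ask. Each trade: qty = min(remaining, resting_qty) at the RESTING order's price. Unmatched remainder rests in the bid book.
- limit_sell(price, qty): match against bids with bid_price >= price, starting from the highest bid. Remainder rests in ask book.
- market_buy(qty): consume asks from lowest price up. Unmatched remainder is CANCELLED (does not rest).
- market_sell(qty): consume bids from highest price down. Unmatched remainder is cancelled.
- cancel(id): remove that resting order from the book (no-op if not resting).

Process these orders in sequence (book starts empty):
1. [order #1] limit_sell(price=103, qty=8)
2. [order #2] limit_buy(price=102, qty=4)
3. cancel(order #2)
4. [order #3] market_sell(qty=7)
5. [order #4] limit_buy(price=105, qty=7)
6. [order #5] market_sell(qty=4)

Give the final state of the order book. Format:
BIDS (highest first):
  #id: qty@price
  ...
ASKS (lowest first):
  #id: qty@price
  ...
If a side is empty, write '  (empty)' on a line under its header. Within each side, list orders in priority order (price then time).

After op 1 [order #1] limit_sell(price=103, qty=8): fills=none; bids=[-] asks=[#1:8@103]
After op 2 [order #2] limit_buy(price=102, qty=4): fills=none; bids=[#2:4@102] asks=[#1:8@103]
After op 3 cancel(order #2): fills=none; bids=[-] asks=[#1:8@103]
After op 4 [order #3] market_sell(qty=7): fills=none; bids=[-] asks=[#1:8@103]
After op 5 [order #4] limit_buy(price=105, qty=7): fills=#4x#1:7@103; bids=[-] asks=[#1:1@103]
After op 6 [order #5] market_sell(qty=4): fills=none; bids=[-] asks=[#1:1@103]

Answer: BIDS (highest first):
  (empty)
ASKS (lowest first):
  #1: 1@103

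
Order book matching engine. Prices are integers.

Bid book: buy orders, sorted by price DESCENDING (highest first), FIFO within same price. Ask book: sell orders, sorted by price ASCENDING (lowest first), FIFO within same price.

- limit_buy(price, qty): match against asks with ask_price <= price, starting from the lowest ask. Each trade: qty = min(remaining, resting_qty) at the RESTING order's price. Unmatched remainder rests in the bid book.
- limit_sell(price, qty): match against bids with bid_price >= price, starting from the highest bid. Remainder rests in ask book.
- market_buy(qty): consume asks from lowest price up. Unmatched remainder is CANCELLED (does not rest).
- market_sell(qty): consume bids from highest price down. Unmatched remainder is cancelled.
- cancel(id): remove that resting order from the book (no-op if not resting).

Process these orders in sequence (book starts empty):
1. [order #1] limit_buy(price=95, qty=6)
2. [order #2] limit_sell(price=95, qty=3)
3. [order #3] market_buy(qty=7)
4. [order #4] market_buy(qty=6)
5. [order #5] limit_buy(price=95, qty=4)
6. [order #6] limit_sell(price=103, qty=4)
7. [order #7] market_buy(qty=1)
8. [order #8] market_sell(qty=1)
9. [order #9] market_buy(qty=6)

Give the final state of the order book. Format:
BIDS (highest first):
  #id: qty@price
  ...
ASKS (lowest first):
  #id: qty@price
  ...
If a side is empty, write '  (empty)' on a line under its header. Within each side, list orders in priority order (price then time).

After op 1 [order #1] limit_buy(price=95, qty=6): fills=none; bids=[#1:6@95] asks=[-]
After op 2 [order #2] limit_sell(price=95, qty=3): fills=#1x#2:3@95; bids=[#1:3@95] asks=[-]
After op 3 [order #3] market_buy(qty=7): fills=none; bids=[#1:3@95] asks=[-]
After op 4 [order #4] market_buy(qty=6): fills=none; bids=[#1:3@95] asks=[-]
After op 5 [order #5] limit_buy(price=95, qty=4): fills=none; bids=[#1:3@95 #5:4@95] asks=[-]
After op 6 [order #6] limit_sell(price=103, qty=4): fills=none; bids=[#1:3@95 #5:4@95] asks=[#6:4@103]
After op 7 [order #7] market_buy(qty=1): fills=#7x#6:1@103; bids=[#1:3@95 #5:4@95] asks=[#6:3@103]
After op 8 [order #8] market_sell(qty=1): fills=#1x#8:1@95; bids=[#1:2@95 #5:4@95] asks=[#6:3@103]
After op 9 [order #9] market_buy(qty=6): fills=#9x#6:3@103; bids=[#1:2@95 #5:4@95] asks=[-]

Answer: BIDS (highest first):
  #1: 2@95
  #5: 4@95
ASKS (lowest first):
  (empty)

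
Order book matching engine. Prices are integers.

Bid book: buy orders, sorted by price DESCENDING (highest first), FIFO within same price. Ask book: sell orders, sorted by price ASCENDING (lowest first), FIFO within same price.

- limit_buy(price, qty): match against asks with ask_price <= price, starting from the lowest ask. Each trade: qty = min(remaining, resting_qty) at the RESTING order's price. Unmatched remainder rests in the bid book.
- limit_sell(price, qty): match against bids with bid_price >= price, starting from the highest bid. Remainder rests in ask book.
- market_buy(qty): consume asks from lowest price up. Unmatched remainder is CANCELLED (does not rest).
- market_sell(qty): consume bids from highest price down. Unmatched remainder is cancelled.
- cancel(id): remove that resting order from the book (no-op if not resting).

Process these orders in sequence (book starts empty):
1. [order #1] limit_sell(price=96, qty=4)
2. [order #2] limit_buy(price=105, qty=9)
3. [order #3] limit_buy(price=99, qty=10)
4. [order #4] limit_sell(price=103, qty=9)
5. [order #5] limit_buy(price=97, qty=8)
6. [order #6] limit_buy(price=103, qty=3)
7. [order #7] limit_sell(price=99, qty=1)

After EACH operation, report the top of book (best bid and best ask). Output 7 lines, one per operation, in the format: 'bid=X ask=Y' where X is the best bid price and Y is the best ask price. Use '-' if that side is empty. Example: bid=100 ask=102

Answer: bid=- ask=96
bid=105 ask=-
bid=105 ask=-
bid=99 ask=103
bid=99 ask=103
bid=99 ask=103
bid=99 ask=103

Derivation:
After op 1 [order #1] limit_sell(price=96, qty=4): fills=none; bids=[-] asks=[#1:4@96]
After op 2 [order #2] limit_buy(price=105, qty=9): fills=#2x#1:4@96; bids=[#2:5@105] asks=[-]
After op 3 [order #3] limit_buy(price=99, qty=10): fills=none; bids=[#2:5@105 #3:10@99] asks=[-]
After op 4 [order #4] limit_sell(price=103, qty=9): fills=#2x#4:5@105; bids=[#3:10@99] asks=[#4:4@103]
After op 5 [order #5] limit_buy(price=97, qty=8): fills=none; bids=[#3:10@99 #5:8@97] asks=[#4:4@103]
After op 6 [order #6] limit_buy(price=103, qty=3): fills=#6x#4:3@103; bids=[#3:10@99 #5:8@97] asks=[#4:1@103]
After op 7 [order #7] limit_sell(price=99, qty=1): fills=#3x#7:1@99; bids=[#3:9@99 #5:8@97] asks=[#4:1@103]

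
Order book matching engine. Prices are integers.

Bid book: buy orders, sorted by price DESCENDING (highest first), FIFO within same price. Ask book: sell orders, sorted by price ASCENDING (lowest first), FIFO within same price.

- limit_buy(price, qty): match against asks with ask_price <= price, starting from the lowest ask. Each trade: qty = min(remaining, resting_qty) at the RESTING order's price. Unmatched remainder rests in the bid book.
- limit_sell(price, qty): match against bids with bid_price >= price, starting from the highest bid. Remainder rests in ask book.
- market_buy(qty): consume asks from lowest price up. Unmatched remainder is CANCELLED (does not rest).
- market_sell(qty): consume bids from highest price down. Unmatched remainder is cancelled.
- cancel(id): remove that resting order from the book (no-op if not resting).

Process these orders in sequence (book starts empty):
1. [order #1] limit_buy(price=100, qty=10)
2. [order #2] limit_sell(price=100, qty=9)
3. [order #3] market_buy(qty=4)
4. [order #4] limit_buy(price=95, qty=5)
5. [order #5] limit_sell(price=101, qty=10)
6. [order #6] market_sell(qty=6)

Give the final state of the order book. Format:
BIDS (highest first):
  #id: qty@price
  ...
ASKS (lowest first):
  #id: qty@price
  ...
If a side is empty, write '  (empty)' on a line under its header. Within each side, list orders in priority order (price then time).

After op 1 [order #1] limit_buy(price=100, qty=10): fills=none; bids=[#1:10@100] asks=[-]
After op 2 [order #2] limit_sell(price=100, qty=9): fills=#1x#2:9@100; bids=[#1:1@100] asks=[-]
After op 3 [order #3] market_buy(qty=4): fills=none; bids=[#1:1@100] asks=[-]
After op 4 [order #4] limit_buy(price=95, qty=5): fills=none; bids=[#1:1@100 #4:5@95] asks=[-]
After op 5 [order #5] limit_sell(price=101, qty=10): fills=none; bids=[#1:1@100 #4:5@95] asks=[#5:10@101]
After op 6 [order #6] market_sell(qty=6): fills=#1x#6:1@100 #4x#6:5@95; bids=[-] asks=[#5:10@101]

Answer: BIDS (highest first):
  (empty)
ASKS (lowest first):
  #5: 10@101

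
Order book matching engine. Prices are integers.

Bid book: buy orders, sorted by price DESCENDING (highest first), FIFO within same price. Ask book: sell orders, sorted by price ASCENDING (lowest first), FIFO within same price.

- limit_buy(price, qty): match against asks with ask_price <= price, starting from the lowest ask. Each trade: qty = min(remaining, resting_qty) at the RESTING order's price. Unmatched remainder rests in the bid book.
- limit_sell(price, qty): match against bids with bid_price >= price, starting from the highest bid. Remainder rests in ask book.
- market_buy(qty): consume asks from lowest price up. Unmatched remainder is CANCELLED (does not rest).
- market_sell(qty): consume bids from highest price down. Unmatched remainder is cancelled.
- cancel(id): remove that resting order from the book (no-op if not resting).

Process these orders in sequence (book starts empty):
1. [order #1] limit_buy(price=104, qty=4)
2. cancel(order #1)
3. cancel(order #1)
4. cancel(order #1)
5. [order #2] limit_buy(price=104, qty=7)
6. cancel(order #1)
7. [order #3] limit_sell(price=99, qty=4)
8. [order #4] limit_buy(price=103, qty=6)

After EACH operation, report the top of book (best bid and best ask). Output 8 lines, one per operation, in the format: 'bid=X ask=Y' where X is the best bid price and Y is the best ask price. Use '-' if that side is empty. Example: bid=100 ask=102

After op 1 [order #1] limit_buy(price=104, qty=4): fills=none; bids=[#1:4@104] asks=[-]
After op 2 cancel(order #1): fills=none; bids=[-] asks=[-]
After op 3 cancel(order #1): fills=none; bids=[-] asks=[-]
After op 4 cancel(order #1): fills=none; bids=[-] asks=[-]
After op 5 [order #2] limit_buy(price=104, qty=7): fills=none; bids=[#2:7@104] asks=[-]
After op 6 cancel(order #1): fills=none; bids=[#2:7@104] asks=[-]
After op 7 [order #3] limit_sell(price=99, qty=4): fills=#2x#3:4@104; bids=[#2:3@104] asks=[-]
After op 8 [order #4] limit_buy(price=103, qty=6): fills=none; bids=[#2:3@104 #4:6@103] asks=[-]

Answer: bid=104 ask=-
bid=- ask=-
bid=- ask=-
bid=- ask=-
bid=104 ask=-
bid=104 ask=-
bid=104 ask=-
bid=104 ask=-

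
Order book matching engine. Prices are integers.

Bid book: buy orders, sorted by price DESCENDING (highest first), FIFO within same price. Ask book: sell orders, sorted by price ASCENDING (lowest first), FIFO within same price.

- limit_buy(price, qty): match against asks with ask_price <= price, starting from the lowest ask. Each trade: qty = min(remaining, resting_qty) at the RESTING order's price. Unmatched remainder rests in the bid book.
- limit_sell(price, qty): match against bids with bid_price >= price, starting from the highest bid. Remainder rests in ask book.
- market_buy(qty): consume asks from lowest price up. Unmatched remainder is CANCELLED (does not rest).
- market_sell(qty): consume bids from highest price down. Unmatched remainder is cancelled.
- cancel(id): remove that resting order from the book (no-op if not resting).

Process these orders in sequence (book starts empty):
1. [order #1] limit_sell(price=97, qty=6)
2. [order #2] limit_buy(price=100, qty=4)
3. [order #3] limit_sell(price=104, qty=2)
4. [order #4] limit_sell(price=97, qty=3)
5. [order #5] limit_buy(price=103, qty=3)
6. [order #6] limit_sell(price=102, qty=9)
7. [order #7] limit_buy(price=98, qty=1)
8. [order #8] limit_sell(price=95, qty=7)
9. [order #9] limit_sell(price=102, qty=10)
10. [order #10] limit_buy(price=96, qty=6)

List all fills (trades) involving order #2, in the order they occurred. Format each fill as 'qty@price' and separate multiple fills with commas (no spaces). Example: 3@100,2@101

After op 1 [order #1] limit_sell(price=97, qty=6): fills=none; bids=[-] asks=[#1:6@97]
After op 2 [order #2] limit_buy(price=100, qty=4): fills=#2x#1:4@97; bids=[-] asks=[#1:2@97]
After op 3 [order #3] limit_sell(price=104, qty=2): fills=none; bids=[-] asks=[#1:2@97 #3:2@104]
After op 4 [order #4] limit_sell(price=97, qty=3): fills=none; bids=[-] asks=[#1:2@97 #4:3@97 #3:2@104]
After op 5 [order #5] limit_buy(price=103, qty=3): fills=#5x#1:2@97 #5x#4:1@97; bids=[-] asks=[#4:2@97 #3:2@104]
After op 6 [order #6] limit_sell(price=102, qty=9): fills=none; bids=[-] asks=[#4:2@97 #6:9@102 #3:2@104]
After op 7 [order #7] limit_buy(price=98, qty=1): fills=#7x#4:1@97; bids=[-] asks=[#4:1@97 #6:9@102 #3:2@104]
After op 8 [order #8] limit_sell(price=95, qty=7): fills=none; bids=[-] asks=[#8:7@95 #4:1@97 #6:9@102 #3:2@104]
After op 9 [order #9] limit_sell(price=102, qty=10): fills=none; bids=[-] asks=[#8:7@95 #4:1@97 #6:9@102 #9:10@102 #3:2@104]
After op 10 [order #10] limit_buy(price=96, qty=6): fills=#10x#8:6@95; bids=[-] asks=[#8:1@95 #4:1@97 #6:9@102 #9:10@102 #3:2@104]

Answer: 4@97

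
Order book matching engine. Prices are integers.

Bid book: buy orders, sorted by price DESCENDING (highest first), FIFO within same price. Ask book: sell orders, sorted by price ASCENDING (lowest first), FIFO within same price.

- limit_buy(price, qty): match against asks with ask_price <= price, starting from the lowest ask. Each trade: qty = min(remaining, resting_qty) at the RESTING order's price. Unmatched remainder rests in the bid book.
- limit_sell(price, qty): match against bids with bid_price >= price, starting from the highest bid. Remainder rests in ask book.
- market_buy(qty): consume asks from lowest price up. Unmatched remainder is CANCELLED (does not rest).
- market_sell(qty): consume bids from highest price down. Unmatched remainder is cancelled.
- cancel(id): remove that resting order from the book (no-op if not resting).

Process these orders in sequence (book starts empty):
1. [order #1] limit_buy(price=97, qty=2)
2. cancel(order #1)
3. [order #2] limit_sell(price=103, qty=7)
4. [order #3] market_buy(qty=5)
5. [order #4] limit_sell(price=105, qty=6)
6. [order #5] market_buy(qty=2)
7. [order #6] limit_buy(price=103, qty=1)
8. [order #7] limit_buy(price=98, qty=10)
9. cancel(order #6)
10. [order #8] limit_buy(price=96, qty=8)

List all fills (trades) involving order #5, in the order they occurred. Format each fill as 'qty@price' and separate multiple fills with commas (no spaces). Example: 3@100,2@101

Answer: 2@103

Derivation:
After op 1 [order #1] limit_buy(price=97, qty=2): fills=none; bids=[#1:2@97] asks=[-]
After op 2 cancel(order #1): fills=none; bids=[-] asks=[-]
After op 3 [order #2] limit_sell(price=103, qty=7): fills=none; bids=[-] asks=[#2:7@103]
After op 4 [order #3] market_buy(qty=5): fills=#3x#2:5@103; bids=[-] asks=[#2:2@103]
After op 5 [order #4] limit_sell(price=105, qty=6): fills=none; bids=[-] asks=[#2:2@103 #4:6@105]
After op 6 [order #5] market_buy(qty=2): fills=#5x#2:2@103; bids=[-] asks=[#4:6@105]
After op 7 [order #6] limit_buy(price=103, qty=1): fills=none; bids=[#6:1@103] asks=[#4:6@105]
After op 8 [order #7] limit_buy(price=98, qty=10): fills=none; bids=[#6:1@103 #7:10@98] asks=[#4:6@105]
After op 9 cancel(order #6): fills=none; bids=[#7:10@98] asks=[#4:6@105]
After op 10 [order #8] limit_buy(price=96, qty=8): fills=none; bids=[#7:10@98 #8:8@96] asks=[#4:6@105]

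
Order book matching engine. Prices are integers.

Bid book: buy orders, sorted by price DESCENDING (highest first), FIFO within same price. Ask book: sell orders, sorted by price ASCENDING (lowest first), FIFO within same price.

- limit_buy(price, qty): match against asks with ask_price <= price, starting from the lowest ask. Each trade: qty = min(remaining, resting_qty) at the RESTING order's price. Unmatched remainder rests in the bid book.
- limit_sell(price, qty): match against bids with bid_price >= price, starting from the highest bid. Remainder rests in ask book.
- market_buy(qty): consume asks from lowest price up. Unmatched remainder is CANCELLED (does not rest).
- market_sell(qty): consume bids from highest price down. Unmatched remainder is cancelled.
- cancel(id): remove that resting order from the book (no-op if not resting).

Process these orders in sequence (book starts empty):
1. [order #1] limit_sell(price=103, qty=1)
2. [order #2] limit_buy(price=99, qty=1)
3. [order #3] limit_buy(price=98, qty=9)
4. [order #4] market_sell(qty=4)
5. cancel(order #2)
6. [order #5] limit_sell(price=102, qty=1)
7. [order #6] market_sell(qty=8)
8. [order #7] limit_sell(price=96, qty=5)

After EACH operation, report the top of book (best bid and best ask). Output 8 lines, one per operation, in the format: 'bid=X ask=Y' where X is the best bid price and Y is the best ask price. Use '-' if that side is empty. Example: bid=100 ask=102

Answer: bid=- ask=103
bid=99 ask=103
bid=99 ask=103
bid=98 ask=103
bid=98 ask=103
bid=98 ask=102
bid=- ask=102
bid=- ask=96

Derivation:
After op 1 [order #1] limit_sell(price=103, qty=1): fills=none; bids=[-] asks=[#1:1@103]
After op 2 [order #2] limit_buy(price=99, qty=1): fills=none; bids=[#2:1@99] asks=[#1:1@103]
After op 3 [order #3] limit_buy(price=98, qty=9): fills=none; bids=[#2:1@99 #3:9@98] asks=[#1:1@103]
After op 4 [order #4] market_sell(qty=4): fills=#2x#4:1@99 #3x#4:3@98; bids=[#3:6@98] asks=[#1:1@103]
After op 5 cancel(order #2): fills=none; bids=[#3:6@98] asks=[#1:1@103]
After op 6 [order #5] limit_sell(price=102, qty=1): fills=none; bids=[#3:6@98] asks=[#5:1@102 #1:1@103]
After op 7 [order #6] market_sell(qty=8): fills=#3x#6:6@98; bids=[-] asks=[#5:1@102 #1:1@103]
After op 8 [order #7] limit_sell(price=96, qty=5): fills=none; bids=[-] asks=[#7:5@96 #5:1@102 #1:1@103]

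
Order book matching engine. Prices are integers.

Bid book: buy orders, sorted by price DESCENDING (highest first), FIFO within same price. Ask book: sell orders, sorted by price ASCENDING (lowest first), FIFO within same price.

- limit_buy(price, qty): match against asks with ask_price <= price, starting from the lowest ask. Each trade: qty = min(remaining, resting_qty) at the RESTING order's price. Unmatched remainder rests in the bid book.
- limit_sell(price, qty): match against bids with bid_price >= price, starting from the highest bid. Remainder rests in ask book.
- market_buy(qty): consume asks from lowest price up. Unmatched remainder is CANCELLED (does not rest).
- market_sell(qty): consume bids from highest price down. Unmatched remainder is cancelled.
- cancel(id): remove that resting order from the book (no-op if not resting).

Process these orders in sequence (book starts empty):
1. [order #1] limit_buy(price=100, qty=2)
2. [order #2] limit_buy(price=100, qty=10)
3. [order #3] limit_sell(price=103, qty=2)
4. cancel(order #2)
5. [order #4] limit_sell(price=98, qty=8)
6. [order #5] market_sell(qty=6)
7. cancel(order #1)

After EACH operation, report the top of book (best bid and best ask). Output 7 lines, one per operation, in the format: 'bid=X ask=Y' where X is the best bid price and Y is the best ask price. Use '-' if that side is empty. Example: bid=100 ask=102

Answer: bid=100 ask=-
bid=100 ask=-
bid=100 ask=103
bid=100 ask=103
bid=- ask=98
bid=- ask=98
bid=- ask=98

Derivation:
After op 1 [order #1] limit_buy(price=100, qty=2): fills=none; bids=[#1:2@100] asks=[-]
After op 2 [order #2] limit_buy(price=100, qty=10): fills=none; bids=[#1:2@100 #2:10@100] asks=[-]
After op 3 [order #3] limit_sell(price=103, qty=2): fills=none; bids=[#1:2@100 #2:10@100] asks=[#3:2@103]
After op 4 cancel(order #2): fills=none; bids=[#1:2@100] asks=[#3:2@103]
After op 5 [order #4] limit_sell(price=98, qty=8): fills=#1x#4:2@100; bids=[-] asks=[#4:6@98 #3:2@103]
After op 6 [order #5] market_sell(qty=6): fills=none; bids=[-] asks=[#4:6@98 #3:2@103]
After op 7 cancel(order #1): fills=none; bids=[-] asks=[#4:6@98 #3:2@103]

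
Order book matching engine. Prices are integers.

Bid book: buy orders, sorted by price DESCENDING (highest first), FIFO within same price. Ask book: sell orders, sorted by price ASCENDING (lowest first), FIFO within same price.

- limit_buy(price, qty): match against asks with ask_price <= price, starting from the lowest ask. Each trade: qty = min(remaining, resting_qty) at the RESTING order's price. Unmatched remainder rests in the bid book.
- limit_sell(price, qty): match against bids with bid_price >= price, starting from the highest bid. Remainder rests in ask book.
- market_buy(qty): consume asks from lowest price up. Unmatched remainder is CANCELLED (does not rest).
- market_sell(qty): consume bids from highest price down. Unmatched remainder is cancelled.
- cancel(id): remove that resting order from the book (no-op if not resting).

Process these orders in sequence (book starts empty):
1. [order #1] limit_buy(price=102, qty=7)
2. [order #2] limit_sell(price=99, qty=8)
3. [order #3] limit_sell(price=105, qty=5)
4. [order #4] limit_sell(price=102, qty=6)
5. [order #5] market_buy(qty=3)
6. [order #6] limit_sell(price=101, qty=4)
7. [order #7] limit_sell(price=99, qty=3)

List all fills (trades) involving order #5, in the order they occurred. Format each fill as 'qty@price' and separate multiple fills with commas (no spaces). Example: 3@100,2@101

Answer: 1@99,2@102

Derivation:
After op 1 [order #1] limit_buy(price=102, qty=7): fills=none; bids=[#1:7@102] asks=[-]
After op 2 [order #2] limit_sell(price=99, qty=8): fills=#1x#2:7@102; bids=[-] asks=[#2:1@99]
After op 3 [order #3] limit_sell(price=105, qty=5): fills=none; bids=[-] asks=[#2:1@99 #3:5@105]
After op 4 [order #4] limit_sell(price=102, qty=6): fills=none; bids=[-] asks=[#2:1@99 #4:6@102 #3:5@105]
After op 5 [order #5] market_buy(qty=3): fills=#5x#2:1@99 #5x#4:2@102; bids=[-] asks=[#4:4@102 #3:5@105]
After op 6 [order #6] limit_sell(price=101, qty=4): fills=none; bids=[-] asks=[#6:4@101 #4:4@102 #3:5@105]
After op 7 [order #7] limit_sell(price=99, qty=3): fills=none; bids=[-] asks=[#7:3@99 #6:4@101 #4:4@102 #3:5@105]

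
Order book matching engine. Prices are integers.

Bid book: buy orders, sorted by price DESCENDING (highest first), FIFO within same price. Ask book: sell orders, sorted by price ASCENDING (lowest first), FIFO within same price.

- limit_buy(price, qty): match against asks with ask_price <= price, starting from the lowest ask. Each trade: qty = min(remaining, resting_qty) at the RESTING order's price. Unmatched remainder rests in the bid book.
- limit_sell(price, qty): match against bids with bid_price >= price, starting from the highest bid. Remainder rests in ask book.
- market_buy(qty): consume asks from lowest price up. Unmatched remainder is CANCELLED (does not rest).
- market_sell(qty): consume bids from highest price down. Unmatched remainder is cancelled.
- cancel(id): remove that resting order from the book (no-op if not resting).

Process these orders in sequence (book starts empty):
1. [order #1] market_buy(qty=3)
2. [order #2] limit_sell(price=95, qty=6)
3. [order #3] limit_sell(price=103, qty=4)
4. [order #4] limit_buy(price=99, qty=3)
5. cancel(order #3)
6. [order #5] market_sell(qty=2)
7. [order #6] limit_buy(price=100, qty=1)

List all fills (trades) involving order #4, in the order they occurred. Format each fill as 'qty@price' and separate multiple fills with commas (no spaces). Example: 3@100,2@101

After op 1 [order #1] market_buy(qty=3): fills=none; bids=[-] asks=[-]
After op 2 [order #2] limit_sell(price=95, qty=6): fills=none; bids=[-] asks=[#2:6@95]
After op 3 [order #3] limit_sell(price=103, qty=4): fills=none; bids=[-] asks=[#2:6@95 #3:4@103]
After op 4 [order #4] limit_buy(price=99, qty=3): fills=#4x#2:3@95; bids=[-] asks=[#2:3@95 #3:4@103]
After op 5 cancel(order #3): fills=none; bids=[-] asks=[#2:3@95]
After op 6 [order #5] market_sell(qty=2): fills=none; bids=[-] asks=[#2:3@95]
After op 7 [order #6] limit_buy(price=100, qty=1): fills=#6x#2:1@95; bids=[-] asks=[#2:2@95]

Answer: 3@95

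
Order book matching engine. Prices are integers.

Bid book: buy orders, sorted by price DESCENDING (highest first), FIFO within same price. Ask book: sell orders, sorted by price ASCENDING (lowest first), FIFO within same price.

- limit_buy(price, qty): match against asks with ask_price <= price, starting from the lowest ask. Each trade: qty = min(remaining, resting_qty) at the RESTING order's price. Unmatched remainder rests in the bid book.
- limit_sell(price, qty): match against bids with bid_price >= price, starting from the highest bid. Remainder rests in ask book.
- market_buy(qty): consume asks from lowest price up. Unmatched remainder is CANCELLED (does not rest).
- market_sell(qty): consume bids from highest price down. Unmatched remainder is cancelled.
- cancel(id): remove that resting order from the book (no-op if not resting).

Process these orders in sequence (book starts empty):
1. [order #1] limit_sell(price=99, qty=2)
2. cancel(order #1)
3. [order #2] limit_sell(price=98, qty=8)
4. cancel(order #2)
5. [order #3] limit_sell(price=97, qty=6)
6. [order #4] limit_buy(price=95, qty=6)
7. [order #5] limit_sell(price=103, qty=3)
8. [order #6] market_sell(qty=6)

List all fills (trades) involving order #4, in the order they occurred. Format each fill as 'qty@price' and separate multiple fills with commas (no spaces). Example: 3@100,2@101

Answer: 6@95

Derivation:
After op 1 [order #1] limit_sell(price=99, qty=2): fills=none; bids=[-] asks=[#1:2@99]
After op 2 cancel(order #1): fills=none; bids=[-] asks=[-]
After op 3 [order #2] limit_sell(price=98, qty=8): fills=none; bids=[-] asks=[#2:8@98]
After op 4 cancel(order #2): fills=none; bids=[-] asks=[-]
After op 5 [order #3] limit_sell(price=97, qty=6): fills=none; bids=[-] asks=[#3:6@97]
After op 6 [order #4] limit_buy(price=95, qty=6): fills=none; bids=[#4:6@95] asks=[#3:6@97]
After op 7 [order #5] limit_sell(price=103, qty=3): fills=none; bids=[#4:6@95] asks=[#3:6@97 #5:3@103]
After op 8 [order #6] market_sell(qty=6): fills=#4x#6:6@95; bids=[-] asks=[#3:6@97 #5:3@103]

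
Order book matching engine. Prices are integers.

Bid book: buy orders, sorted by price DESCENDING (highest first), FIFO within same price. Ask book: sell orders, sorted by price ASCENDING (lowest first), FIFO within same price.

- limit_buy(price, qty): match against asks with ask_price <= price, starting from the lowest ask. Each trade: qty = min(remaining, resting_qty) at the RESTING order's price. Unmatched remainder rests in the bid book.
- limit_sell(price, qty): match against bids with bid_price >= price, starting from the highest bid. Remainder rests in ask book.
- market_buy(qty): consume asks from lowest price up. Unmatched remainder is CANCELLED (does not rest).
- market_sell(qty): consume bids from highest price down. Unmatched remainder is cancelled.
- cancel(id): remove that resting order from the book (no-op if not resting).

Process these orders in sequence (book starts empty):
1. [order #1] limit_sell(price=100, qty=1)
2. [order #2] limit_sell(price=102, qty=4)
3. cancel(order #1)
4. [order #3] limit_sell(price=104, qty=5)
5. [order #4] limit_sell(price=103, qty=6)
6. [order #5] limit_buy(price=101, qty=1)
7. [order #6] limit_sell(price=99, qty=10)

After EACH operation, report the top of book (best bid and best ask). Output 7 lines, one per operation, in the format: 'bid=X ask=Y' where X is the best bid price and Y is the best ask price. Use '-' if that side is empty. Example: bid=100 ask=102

Answer: bid=- ask=100
bid=- ask=100
bid=- ask=102
bid=- ask=102
bid=- ask=102
bid=101 ask=102
bid=- ask=99

Derivation:
After op 1 [order #1] limit_sell(price=100, qty=1): fills=none; bids=[-] asks=[#1:1@100]
After op 2 [order #2] limit_sell(price=102, qty=4): fills=none; bids=[-] asks=[#1:1@100 #2:4@102]
After op 3 cancel(order #1): fills=none; bids=[-] asks=[#2:4@102]
After op 4 [order #3] limit_sell(price=104, qty=5): fills=none; bids=[-] asks=[#2:4@102 #3:5@104]
After op 5 [order #4] limit_sell(price=103, qty=6): fills=none; bids=[-] asks=[#2:4@102 #4:6@103 #3:5@104]
After op 6 [order #5] limit_buy(price=101, qty=1): fills=none; bids=[#5:1@101] asks=[#2:4@102 #4:6@103 #3:5@104]
After op 7 [order #6] limit_sell(price=99, qty=10): fills=#5x#6:1@101; bids=[-] asks=[#6:9@99 #2:4@102 #4:6@103 #3:5@104]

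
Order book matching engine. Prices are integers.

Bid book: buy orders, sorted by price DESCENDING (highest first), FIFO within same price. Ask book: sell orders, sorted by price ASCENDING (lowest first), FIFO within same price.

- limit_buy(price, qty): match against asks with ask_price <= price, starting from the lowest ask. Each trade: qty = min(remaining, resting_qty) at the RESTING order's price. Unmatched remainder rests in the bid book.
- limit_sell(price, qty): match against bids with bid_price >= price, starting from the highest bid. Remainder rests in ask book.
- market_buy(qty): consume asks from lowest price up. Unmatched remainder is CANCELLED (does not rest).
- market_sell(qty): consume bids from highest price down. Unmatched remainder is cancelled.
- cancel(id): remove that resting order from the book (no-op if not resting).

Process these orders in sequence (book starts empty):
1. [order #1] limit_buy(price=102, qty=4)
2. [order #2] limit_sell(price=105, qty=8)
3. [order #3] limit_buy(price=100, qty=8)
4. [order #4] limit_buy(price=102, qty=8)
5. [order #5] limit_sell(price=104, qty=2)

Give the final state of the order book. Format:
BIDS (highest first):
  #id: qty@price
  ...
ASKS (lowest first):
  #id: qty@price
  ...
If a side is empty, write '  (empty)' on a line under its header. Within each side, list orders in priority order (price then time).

Answer: BIDS (highest first):
  #1: 4@102
  #4: 8@102
  #3: 8@100
ASKS (lowest first):
  #5: 2@104
  #2: 8@105

Derivation:
After op 1 [order #1] limit_buy(price=102, qty=4): fills=none; bids=[#1:4@102] asks=[-]
After op 2 [order #2] limit_sell(price=105, qty=8): fills=none; bids=[#1:4@102] asks=[#2:8@105]
After op 3 [order #3] limit_buy(price=100, qty=8): fills=none; bids=[#1:4@102 #3:8@100] asks=[#2:8@105]
After op 4 [order #4] limit_buy(price=102, qty=8): fills=none; bids=[#1:4@102 #4:8@102 #3:8@100] asks=[#2:8@105]
After op 5 [order #5] limit_sell(price=104, qty=2): fills=none; bids=[#1:4@102 #4:8@102 #3:8@100] asks=[#5:2@104 #2:8@105]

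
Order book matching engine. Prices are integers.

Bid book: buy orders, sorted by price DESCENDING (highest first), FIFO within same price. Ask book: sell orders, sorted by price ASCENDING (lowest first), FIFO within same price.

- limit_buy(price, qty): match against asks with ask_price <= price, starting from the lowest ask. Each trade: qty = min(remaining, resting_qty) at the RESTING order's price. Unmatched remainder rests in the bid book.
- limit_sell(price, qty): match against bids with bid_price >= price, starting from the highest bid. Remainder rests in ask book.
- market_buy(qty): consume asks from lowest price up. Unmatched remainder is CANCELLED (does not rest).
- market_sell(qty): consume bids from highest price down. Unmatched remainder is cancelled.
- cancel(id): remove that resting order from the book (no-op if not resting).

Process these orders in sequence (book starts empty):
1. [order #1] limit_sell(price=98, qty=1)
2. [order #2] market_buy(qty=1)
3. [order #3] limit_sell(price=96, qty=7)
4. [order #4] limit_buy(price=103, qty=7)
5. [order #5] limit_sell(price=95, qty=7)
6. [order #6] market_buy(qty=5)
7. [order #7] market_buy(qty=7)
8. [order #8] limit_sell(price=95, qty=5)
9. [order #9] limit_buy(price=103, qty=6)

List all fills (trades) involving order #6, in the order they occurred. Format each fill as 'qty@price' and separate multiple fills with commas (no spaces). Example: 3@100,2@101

Answer: 5@95

Derivation:
After op 1 [order #1] limit_sell(price=98, qty=1): fills=none; bids=[-] asks=[#1:1@98]
After op 2 [order #2] market_buy(qty=1): fills=#2x#1:1@98; bids=[-] asks=[-]
After op 3 [order #3] limit_sell(price=96, qty=7): fills=none; bids=[-] asks=[#3:7@96]
After op 4 [order #4] limit_buy(price=103, qty=7): fills=#4x#3:7@96; bids=[-] asks=[-]
After op 5 [order #5] limit_sell(price=95, qty=7): fills=none; bids=[-] asks=[#5:7@95]
After op 6 [order #6] market_buy(qty=5): fills=#6x#5:5@95; bids=[-] asks=[#5:2@95]
After op 7 [order #7] market_buy(qty=7): fills=#7x#5:2@95; bids=[-] asks=[-]
After op 8 [order #8] limit_sell(price=95, qty=5): fills=none; bids=[-] asks=[#8:5@95]
After op 9 [order #9] limit_buy(price=103, qty=6): fills=#9x#8:5@95; bids=[#9:1@103] asks=[-]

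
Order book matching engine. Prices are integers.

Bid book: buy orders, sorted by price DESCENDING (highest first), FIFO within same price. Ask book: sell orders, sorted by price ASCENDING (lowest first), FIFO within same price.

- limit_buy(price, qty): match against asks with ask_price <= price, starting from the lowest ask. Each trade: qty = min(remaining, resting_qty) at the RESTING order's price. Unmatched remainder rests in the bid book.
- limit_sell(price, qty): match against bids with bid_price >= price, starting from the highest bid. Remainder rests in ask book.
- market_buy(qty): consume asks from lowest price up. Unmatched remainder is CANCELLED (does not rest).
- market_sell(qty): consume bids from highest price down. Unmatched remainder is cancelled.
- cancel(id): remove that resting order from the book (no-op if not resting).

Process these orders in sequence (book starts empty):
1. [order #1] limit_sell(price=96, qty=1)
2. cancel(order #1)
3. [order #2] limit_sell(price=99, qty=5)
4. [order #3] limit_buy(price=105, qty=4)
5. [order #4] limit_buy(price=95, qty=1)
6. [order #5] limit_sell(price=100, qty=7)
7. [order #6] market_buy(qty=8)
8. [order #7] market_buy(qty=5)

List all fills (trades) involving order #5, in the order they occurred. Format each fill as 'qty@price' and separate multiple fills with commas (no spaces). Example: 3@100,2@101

Answer: 7@100

Derivation:
After op 1 [order #1] limit_sell(price=96, qty=1): fills=none; bids=[-] asks=[#1:1@96]
After op 2 cancel(order #1): fills=none; bids=[-] asks=[-]
After op 3 [order #2] limit_sell(price=99, qty=5): fills=none; bids=[-] asks=[#2:5@99]
After op 4 [order #3] limit_buy(price=105, qty=4): fills=#3x#2:4@99; bids=[-] asks=[#2:1@99]
After op 5 [order #4] limit_buy(price=95, qty=1): fills=none; bids=[#4:1@95] asks=[#2:1@99]
After op 6 [order #5] limit_sell(price=100, qty=7): fills=none; bids=[#4:1@95] asks=[#2:1@99 #5:7@100]
After op 7 [order #6] market_buy(qty=8): fills=#6x#2:1@99 #6x#5:7@100; bids=[#4:1@95] asks=[-]
After op 8 [order #7] market_buy(qty=5): fills=none; bids=[#4:1@95] asks=[-]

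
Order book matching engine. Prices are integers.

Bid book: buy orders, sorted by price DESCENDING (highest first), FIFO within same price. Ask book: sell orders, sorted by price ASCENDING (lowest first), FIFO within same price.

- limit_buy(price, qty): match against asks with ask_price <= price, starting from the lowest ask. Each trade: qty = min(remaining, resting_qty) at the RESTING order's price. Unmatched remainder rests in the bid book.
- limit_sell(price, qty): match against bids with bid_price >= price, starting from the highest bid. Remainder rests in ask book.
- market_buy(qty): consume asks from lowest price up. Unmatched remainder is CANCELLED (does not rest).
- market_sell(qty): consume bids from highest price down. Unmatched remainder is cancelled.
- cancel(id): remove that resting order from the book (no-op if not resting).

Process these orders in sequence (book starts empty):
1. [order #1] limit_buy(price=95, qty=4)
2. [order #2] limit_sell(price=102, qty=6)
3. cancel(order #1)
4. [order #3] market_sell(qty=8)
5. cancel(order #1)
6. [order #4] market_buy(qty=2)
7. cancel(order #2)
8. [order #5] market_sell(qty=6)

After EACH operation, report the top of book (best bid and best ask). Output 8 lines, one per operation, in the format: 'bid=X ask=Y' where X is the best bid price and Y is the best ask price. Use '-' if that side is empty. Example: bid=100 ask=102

After op 1 [order #1] limit_buy(price=95, qty=4): fills=none; bids=[#1:4@95] asks=[-]
After op 2 [order #2] limit_sell(price=102, qty=6): fills=none; bids=[#1:4@95] asks=[#2:6@102]
After op 3 cancel(order #1): fills=none; bids=[-] asks=[#2:6@102]
After op 4 [order #3] market_sell(qty=8): fills=none; bids=[-] asks=[#2:6@102]
After op 5 cancel(order #1): fills=none; bids=[-] asks=[#2:6@102]
After op 6 [order #4] market_buy(qty=2): fills=#4x#2:2@102; bids=[-] asks=[#2:4@102]
After op 7 cancel(order #2): fills=none; bids=[-] asks=[-]
After op 8 [order #5] market_sell(qty=6): fills=none; bids=[-] asks=[-]

Answer: bid=95 ask=-
bid=95 ask=102
bid=- ask=102
bid=- ask=102
bid=- ask=102
bid=- ask=102
bid=- ask=-
bid=- ask=-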